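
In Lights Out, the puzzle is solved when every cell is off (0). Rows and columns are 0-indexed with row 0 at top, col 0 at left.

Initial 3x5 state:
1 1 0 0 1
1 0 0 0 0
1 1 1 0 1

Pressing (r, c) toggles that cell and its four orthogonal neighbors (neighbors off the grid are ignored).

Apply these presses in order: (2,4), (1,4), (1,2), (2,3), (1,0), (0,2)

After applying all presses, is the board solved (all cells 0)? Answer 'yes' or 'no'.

After press 1 at (2,4):
1 1 0 0 1
1 0 0 0 1
1 1 1 1 0

After press 2 at (1,4):
1 1 0 0 0
1 0 0 1 0
1 1 1 1 1

After press 3 at (1,2):
1 1 1 0 0
1 1 1 0 0
1 1 0 1 1

After press 4 at (2,3):
1 1 1 0 0
1 1 1 1 0
1 1 1 0 0

After press 5 at (1,0):
0 1 1 0 0
0 0 1 1 0
0 1 1 0 0

After press 6 at (0,2):
0 0 0 1 0
0 0 0 1 0
0 1 1 0 0

Lights still on: 4

Answer: no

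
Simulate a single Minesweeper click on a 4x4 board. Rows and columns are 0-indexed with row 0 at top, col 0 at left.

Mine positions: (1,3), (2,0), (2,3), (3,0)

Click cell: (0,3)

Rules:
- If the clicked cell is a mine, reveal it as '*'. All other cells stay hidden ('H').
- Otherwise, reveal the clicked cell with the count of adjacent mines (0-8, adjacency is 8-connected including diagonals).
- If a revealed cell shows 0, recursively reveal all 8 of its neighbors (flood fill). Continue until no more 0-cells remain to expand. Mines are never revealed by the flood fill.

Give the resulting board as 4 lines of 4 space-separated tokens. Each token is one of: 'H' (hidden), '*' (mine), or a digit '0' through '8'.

H H H 1
H H H H
H H H H
H H H H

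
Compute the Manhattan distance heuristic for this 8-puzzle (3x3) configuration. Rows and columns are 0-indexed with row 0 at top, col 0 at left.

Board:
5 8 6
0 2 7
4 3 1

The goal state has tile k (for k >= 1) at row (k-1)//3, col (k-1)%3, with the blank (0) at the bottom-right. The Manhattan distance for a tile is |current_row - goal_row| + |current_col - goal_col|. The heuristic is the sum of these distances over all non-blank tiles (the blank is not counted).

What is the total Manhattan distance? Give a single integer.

Tile 5: at (0,0), goal (1,1), distance |0-1|+|0-1| = 2
Tile 8: at (0,1), goal (2,1), distance |0-2|+|1-1| = 2
Tile 6: at (0,2), goal (1,2), distance |0-1|+|2-2| = 1
Tile 2: at (1,1), goal (0,1), distance |1-0|+|1-1| = 1
Tile 7: at (1,2), goal (2,0), distance |1-2|+|2-0| = 3
Tile 4: at (2,0), goal (1,0), distance |2-1|+|0-0| = 1
Tile 3: at (2,1), goal (0,2), distance |2-0|+|1-2| = 3
Tile 1: at (2,2), goal (0,0), distance |2-0|+|2-0| = 4
Sum: 2 + 2 + 1 + 1 + 3 + 1 + 3 + 4 = 17

Answer: 17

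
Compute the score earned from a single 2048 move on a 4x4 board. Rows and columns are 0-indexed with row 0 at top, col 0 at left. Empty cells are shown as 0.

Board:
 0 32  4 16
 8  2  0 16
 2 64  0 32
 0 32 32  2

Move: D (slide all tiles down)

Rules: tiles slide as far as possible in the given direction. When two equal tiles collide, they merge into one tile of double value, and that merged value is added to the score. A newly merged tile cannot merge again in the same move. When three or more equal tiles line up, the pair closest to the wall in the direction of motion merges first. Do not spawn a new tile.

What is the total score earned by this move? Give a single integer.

Answer: 32

Derivation:
Slide down:
col 0: [0, 8, 2, 0] -> [0, 0, 8, 2]  score +0 (running 0)
col 1: [32, 2, 64, 32] -> [32, 2, 64, 32]  score +0 (running 0)
col 2: [4, 0, 0, 32] -> [0, 0, 4, 32]  score +0 (running 0)
col 3: [16, 16, 32, 2] -> [0, 32, 32, 2]  score +32 (running 32)
Board after move:
 0 32  0  0
 0  2  0 32
 8 64  4 32
 2 32 32  2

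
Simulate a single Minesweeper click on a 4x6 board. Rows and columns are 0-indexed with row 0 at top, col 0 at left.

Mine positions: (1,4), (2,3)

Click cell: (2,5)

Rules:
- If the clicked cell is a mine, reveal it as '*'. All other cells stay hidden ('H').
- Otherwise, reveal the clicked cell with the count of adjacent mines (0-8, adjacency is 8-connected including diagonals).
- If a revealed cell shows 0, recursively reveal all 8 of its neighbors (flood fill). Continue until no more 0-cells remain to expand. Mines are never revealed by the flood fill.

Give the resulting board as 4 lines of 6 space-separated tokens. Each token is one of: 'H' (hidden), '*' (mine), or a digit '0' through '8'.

H H H H H H
H H H H H H
H H H H H 1
H H H H H H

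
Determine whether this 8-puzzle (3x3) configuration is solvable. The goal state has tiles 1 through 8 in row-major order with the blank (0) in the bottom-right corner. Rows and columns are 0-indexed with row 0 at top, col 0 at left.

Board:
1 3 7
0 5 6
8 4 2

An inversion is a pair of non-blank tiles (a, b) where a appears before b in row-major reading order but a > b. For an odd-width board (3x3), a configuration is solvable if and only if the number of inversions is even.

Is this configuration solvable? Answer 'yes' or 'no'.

Answer: yes

Derivation:
Inversions (pairs i<j in row-major order where tile[i] > tile[j] > 0): 12
12 is even, so the puzzle is solvable.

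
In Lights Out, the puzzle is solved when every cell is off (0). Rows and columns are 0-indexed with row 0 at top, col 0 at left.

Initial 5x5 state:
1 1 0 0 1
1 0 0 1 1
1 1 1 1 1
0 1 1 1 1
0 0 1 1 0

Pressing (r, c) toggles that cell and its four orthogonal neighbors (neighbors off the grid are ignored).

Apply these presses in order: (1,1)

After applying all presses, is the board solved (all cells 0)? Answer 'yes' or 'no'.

Answer: no

Derivation:
After press 1 at (1,1):
1 0 0 0 1
0 1 1 1 1
1 0 1 1 1
0 1 1 1 1
0 0 1 1 0

Lights still on: 16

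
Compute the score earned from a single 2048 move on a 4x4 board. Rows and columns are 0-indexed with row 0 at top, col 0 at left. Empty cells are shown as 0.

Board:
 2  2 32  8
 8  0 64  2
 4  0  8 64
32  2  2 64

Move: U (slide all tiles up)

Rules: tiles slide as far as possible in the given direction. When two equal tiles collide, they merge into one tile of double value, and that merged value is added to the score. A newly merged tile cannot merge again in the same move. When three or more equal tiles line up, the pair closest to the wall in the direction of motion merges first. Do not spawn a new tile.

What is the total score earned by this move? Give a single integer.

Slide up:
col 0: [2, 8, 4, 32] -> [2, 8, 4, 32]  score +0 (running 0)
col 1: [2, 0, 0, 2] -> [4, 0, 0, 0]  score +4 (running 4)
col 2: [32, 64, 8, 2] -> [32, 64, 8, 2]  score +0 (running 4)
col 3: [8, 2, 64, 64] -> [8, 2, 128, 0]  score +128 (running 132)
Board after move:
  2   4  32   8
  8   0  64   2
  4   0   8 128
 32   0   2   0

Answer: 132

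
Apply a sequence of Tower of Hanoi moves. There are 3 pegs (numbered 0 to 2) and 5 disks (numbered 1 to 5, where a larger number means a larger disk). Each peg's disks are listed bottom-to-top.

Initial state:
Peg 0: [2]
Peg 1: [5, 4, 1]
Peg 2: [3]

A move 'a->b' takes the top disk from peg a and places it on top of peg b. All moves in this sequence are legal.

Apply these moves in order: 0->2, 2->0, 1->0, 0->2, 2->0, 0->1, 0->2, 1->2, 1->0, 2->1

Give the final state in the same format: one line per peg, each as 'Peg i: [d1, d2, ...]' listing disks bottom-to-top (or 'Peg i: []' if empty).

After move 1 (0->2):
Peg 0: []
Peg 1: [5, 4, 1]
Peg 2: [3, 2]

After move 2 (2->0):
Peg 0: [2]
Peg 1: [5, 4, 1]
Peg 2: [3]

After move 3 (1->0):
Peg 0: [2, 1]
Peg 1: [5, 4]
Peg 2: [3]

After move 4 (0->2):
Peg 0: [2]
Peg 1: [5, 4]
Peg 2: [3, 1]

After move 5 (2->0):
Peg 0: [2, 1]
Peg 1: [5, 4]
Peg 2: [3]

After move 6 (0->1):
Peg 0: [2]
Peg 1: [5, 4, 1]
Peg 2: [3]

After move 7 (0->2):
Peg 0: []
Peg 1: [5, 4, 1]
Peg 2: [3, 2]

After move 8 (1->2):
Peg 0: []
Peg 1: [5, 4]
Peg 2: [3, 2, 1]

After move 9 (1->0):
Peg 0: [4]
Peg 1: [5]
Peg 2: [3, 2, 1]

After move 10 (2->1):
Peg 0: [4]
Peg 1: [5, 1]
Peg 2: [3, 2]

Answer: Peg 0: [4]
Peg 1: [5, 1]
Peg 2: [3, 2]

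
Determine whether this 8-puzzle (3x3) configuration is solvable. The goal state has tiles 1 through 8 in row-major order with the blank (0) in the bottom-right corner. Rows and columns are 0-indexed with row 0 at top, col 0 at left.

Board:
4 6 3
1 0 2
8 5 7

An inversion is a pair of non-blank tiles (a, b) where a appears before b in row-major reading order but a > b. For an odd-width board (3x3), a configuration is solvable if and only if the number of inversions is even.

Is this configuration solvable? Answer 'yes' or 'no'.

Answer: no

Derivation:
Inversions (pairs i<j in row-major order where tile[i] > tile[j] > 0): 11
11 is odd, so the puzzle is not solvable.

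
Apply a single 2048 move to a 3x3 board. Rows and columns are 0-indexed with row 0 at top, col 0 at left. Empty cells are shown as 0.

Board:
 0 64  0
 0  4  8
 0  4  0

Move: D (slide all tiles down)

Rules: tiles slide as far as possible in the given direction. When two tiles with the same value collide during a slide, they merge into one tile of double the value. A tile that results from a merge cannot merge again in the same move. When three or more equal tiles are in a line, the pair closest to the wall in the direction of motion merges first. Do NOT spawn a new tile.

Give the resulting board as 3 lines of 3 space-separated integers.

Slide down:
col 0: [0, 0, 0] -> [0, 0, 0]
col 1: [64, 4, 4] -> [0, 64, 8]
col 2: [0, 8, 0] -> [0, 0, 8]

Answer:  0  0  0
 0 64  0
 0  8  8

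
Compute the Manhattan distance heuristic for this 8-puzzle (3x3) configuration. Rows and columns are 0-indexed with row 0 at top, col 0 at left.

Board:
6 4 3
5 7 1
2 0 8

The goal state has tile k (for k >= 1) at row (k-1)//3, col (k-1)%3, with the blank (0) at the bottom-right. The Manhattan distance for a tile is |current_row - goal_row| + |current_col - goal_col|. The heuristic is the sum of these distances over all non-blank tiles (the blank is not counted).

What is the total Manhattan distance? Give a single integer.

Answer: 15

Derivation:
Tile 6: at (0,0), goal (1,2), distance |0-1|+|0-2| = 3
Tile 4: at (0,1), goal (1,0), distance |0-1|+|1-0| = 2
Tile 3: at (0,2), goal (0,2), distance |0-0|+|2-2| = 0
Tile 5: at (1,0), goal (1,1), distance |1-1|+|0-1| = 1
Tile 7: at (1,1), goal (2,0), distance |1-2|+|1-0| = 2
Tile 1: at (1,2), goal (0,0), distance |1-0|+|2-0| = 3
Tile 2: at (2,0), goal (0,1), distance |2-0|+|0-1| = 3
Tile 8: at (2,2), goal (2,1), distance |2-2|+|2-1| = 1
Sum: 3 + 2 + 0 + 1 + 2 + 3 + 3 + 1 = 15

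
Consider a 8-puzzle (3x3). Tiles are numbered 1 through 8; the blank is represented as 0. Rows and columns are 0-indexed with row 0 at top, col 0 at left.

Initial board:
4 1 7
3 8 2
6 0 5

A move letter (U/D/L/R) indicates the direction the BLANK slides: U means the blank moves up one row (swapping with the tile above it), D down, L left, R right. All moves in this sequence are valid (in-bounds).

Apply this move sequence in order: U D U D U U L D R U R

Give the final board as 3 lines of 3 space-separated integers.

Answer: 3 7 0
1 4 2
6 8 5

Derivation:
After move 1 (U):
4 1 7
3 0 2
6 8 5

After move 2 (D):
4 1 7
3 8 2
6 0 5

After move 3 (U):
4 1 7
3 0 2
6 8 5

After move 4 (D):
4 1 7
3 8 2
6 0 5

After move 5 (U):
4 1 7
3 0 2
6 8 5

After move 6 (U):
4 0 7
3 1 2
6 8 5

After move 7 (L):
0 4 7
3 1 2
6 8 5

After move 8 (D):
3 4 7
0 1 2
6 8 5

After move 9 (R):
3 4 7
1 0 2
6 8 5

After move 10 (U):
3 0 7
1 4 2
6 8 5

After move 11 (R):
3 7 0
1 4 2
6 8 5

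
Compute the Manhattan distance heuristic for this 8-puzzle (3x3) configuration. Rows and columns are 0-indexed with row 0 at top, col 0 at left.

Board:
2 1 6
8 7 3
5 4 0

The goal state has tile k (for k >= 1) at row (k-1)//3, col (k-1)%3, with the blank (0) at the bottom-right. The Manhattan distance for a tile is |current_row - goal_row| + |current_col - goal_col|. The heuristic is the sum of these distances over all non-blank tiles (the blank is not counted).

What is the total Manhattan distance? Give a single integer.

Tile 2: (0,0)->(0,1) = 1
Tile 1: (0,1)->(0,0) = 1
Tile 6: (0,2)->(1,2) = 1
Tile 8: (1,0)->(2,1) = 2
Tile 7: (1,1)->(2,0) = 2
Tile 3: (1,2)->(0,2) = 1
Tile 5: (2,0)->(1,1) = 2
Tile 4: (2,1)->(1,0) = 2
Sum: 1 + 1 + 1 + 2 + 2 + 1 + 2 + 2 = 12

Answer: 12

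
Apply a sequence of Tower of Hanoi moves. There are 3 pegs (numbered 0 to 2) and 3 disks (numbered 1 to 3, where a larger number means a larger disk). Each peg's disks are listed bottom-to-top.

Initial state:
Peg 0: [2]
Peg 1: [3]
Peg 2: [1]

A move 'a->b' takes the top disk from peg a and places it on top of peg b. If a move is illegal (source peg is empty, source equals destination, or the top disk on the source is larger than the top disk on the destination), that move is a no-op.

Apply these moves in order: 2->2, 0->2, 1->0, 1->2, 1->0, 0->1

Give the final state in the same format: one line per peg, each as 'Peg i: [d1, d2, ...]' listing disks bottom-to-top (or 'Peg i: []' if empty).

Answer: Peg 0: []
Peg 1: [3, 2]
Peg 2: [1]

Derivation:
After move 1 (2->2):
Peg 0: [2]
Peg 1: [3]
Peg 2: [1]

After move 2 (0->2):
Peg 0: [2]
Peg 1: [3]
Peg 2: [1]

After move 3 (1->0):
Peg 0: [2]
Peg 1: [3]
Peg 2: [1]

After move 4 (1->2):
Peg 0: [2]
Peg 1: [3]
Peg 2: [1]

After move 5 (1->0):
Peg 0: [2]
Peg 1: [3]
Peg 2: [1]

After move 6 (0->1):
Peg 0: []
Peg 1: [3, 2]
Peg 2: [1]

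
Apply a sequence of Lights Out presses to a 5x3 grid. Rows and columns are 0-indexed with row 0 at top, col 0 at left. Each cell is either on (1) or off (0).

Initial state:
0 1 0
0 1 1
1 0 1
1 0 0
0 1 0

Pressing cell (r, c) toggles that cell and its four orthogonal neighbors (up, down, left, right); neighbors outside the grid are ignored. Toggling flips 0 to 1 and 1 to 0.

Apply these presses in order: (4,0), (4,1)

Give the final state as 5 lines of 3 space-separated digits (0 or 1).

Answer: 0 1 0
0 1 1
1 0 1
0 1 0
0 1 1

Derivation:
After press 1 at (4,0):
0 1 0
0 1 1
1 0 1
0 0 0
1 0 0

After press 2 at (4,1):
0 1 0
0 1 1
1 0 1
0 1 0
0 1 1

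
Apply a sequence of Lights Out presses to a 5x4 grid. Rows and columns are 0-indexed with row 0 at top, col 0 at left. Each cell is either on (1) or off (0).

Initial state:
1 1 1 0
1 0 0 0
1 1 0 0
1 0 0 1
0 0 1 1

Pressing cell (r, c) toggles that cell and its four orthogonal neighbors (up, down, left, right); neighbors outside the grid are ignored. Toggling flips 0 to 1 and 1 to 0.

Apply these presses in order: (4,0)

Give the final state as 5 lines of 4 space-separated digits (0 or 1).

After press 1 at (4,0):
1 1 1 0
1 0 0 0
1 1 0 0
0 0 0 1
1 1 1 1

Answer: 1 1 1 0
1 0 0 0
1 1 0 0
0 0 0 1
1 1 1 1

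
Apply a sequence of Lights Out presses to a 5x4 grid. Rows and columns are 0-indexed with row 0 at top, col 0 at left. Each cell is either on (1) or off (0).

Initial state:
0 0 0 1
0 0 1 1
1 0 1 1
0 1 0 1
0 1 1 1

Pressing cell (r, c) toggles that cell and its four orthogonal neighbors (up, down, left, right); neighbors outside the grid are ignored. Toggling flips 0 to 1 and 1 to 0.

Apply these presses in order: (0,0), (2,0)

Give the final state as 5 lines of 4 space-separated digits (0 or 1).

Answer: 1 1 0 1
0 0 1 1
0 1 1 1
1 1 0 1
0 1 1 1

Derivation:
After press 1 at (0,0):
1 1 0 1
1 0 1 1
1 0 1 1
0 1 0 1
0 1 1 1

After press 2 at (2,0):
1 1 0 1
0 0 1 1
0 1 1 1
1 1 0 1
0 1 1 1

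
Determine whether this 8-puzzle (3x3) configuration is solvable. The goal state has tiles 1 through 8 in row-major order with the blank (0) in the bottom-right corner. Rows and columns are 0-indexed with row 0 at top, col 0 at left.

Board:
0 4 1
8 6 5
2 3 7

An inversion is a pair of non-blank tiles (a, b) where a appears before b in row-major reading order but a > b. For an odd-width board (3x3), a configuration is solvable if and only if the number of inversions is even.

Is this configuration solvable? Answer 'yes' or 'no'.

Inversions (pairs i<j in row-major order where tile[i] > tile[j] > 0): 13
13 is odd, so the puzzle is not solvable.

Answer: no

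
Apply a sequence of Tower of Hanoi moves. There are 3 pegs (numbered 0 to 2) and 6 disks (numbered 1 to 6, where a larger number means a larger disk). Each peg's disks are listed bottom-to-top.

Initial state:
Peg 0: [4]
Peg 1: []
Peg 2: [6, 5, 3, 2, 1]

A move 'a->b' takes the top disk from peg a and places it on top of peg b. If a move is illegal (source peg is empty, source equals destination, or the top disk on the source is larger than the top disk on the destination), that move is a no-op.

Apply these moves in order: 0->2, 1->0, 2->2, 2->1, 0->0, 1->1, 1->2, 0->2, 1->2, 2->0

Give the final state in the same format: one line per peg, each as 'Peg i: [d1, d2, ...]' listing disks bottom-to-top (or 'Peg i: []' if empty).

After move 1 (0->2):
Peg 0: [4]
Peg 1: []
Peg 2: [6, 5, 3, 2, 1]

After move 2 (1->0):
Peg 0: [4]
Peg 1: []
Peg 2: [6, 5, 3, 2, 1]

After move 3 (2->2):
Peg 0: [4]
Peg 1: []
Peg 2: [6, 5, 3, 2, 1]

After move 4 (2->1):
Peg 0: [4]
Peg 1: [1]
Peg 2: [6, 5, 3, 2]

After move 5 (0->0):
Peg 0: [4]
Peg 1: [1]
Peg 2: [6, 5, 3, 2]

After move 6 (1->1):
Peg 0: [4]
Peg 1: [1]
Peg 2: [6, 5, 3, 2]

After move 7 (1->2):
Peg 0: [4]
Peg 1: []
Peg 2: [6, 5, 3, 2, 1]

After move 8 (0->2):
Peg 0: [4]
Peg 1: []
Peg 2: [6, 5, 3, 2, 1]

After move 9 (1->2):
Peg 0: [4]
Peg 1: []
Peg 2: [6, 5, 3, 2, 1]

After move 10 (2->0):
Peg 0: [4, 1]
Peg 1: []
Peg 2: [6, 5, 3, 2]

Answer: Peg 0: [4, 1]
Peg 1: []
Peg 2: [6, 5, 3, 2]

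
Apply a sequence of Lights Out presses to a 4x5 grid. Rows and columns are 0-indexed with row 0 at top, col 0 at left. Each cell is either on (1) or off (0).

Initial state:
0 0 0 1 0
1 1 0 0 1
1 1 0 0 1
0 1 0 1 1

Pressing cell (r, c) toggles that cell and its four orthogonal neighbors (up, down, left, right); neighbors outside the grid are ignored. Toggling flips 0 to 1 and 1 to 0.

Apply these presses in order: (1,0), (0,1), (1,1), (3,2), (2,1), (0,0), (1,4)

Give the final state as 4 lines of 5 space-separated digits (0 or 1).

After press 1 at (1,0):
1 0 0 1 0
0 0 0 0 1
0 1 0 0 1
0 1 0 1 1

After press 2 at (0,1):
0 1 1 1 0
0 1 0 0 1
0 1 0 0 1
0 1 0 1 1

After press 3 at (1,1):
0 0 1 1 0
1 0 1 0 1
0 0 0 0 1
0 1 0 1 1

After press 4 at (3,2):
0 0 1 1 0
1 0 1 0 1
0 0 1 0 1
0 0 1 0 1

After press 5 at (2,1):
0 0 1 1 0
1 1 1 0 1
1 1 0 0 1
0 1 1 0 1

After press 6 at (0,0):
1 1 1 1 0
0 1 1 0 1
1 1 0 0 1
0 1 1 0 1

After press 7 at (1,4):
1 1 1 1 1
0 1 1 1 0
1 1 0 0 0
0 1 1 0 1

Answer: 1 1 1 1 1
0 1 1 1 0
1 1 0 0 0
0 1 1 0 1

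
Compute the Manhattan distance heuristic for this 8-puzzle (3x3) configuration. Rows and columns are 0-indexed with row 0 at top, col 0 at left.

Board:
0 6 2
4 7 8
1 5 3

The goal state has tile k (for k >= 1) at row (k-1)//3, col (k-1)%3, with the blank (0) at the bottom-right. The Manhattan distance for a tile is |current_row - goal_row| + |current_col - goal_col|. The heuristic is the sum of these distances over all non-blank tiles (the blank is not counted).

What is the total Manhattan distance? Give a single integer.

Tile 6: at (0,1), goal (1,2), distance |0-1|+|1-2| = 2
Tile 2: at (0,2), goal (0,1), distance |0-0|+|2-1| = 1
Tile 4: at (1,0), goal (1,0), distance |1-1|+|0-0| = 0
Tile 7: at (1,1), goal (2,0), distance |1-2|+|1-0| = 2
Tile 8: at (1,2), goal (2,1), distance |1-2|+|2-1| = 2
Tile 1: at (2,0), goal (0,0), distance |2-0|+|0-0| = 2
Tile 5: at (2,1), goal (1,1), distance |2-1|+|1-1| = 1
Tile 3: at (2,2), goal (0,2), distance |2-0|+|2-2| = 2
Sum: 2 + 1 + 0 + 2 + 2 + 2 + 1 + 2 = 12

Answer: 12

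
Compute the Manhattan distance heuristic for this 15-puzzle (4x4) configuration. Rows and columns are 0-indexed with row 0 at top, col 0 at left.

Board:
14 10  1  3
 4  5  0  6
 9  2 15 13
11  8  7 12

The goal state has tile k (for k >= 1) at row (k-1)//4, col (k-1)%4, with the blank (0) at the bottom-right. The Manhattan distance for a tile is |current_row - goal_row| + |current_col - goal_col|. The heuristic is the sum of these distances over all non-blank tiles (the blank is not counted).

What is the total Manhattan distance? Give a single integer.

Tile 14: at (0,0), goal (3,1), distance |0-3|+|0-1| = 4
Tile 10: at (0,1), goal (2,1), distance |0-2|+|1-1| = 2
Tile 1: at (0,2), goal (0,0), distance |0-0|+|2-0| = 2
Tile 3: at (0,3), goal (0,2), distance |0-0|+|3-2| = 1
Tile 4: at (1,0), goal (0,3), distance |1-0|+|0-3| = 4
Tile 5: at (1,1), goal (1,0), distance |1-1|+|1-0| = 1
Tile 6: at (1,3), goal (1,1), distance |1-1|+|3-1| = 2
Tile 9: at (2,0), goal (2,0), distance |2-2|+|0-0| = 0
Tile 2: at (2,1), goal (0,1), distance |2-0|+|1-1| = 2
Tile 15: at (2,2), goal (3,2), distance |2-3|+|2-2| = 1
Tile 13: at (2,3), goal (3,0), distance |2-3|+|3-0| = 4
Tile 11: at (3,0), goal (2,2), distance |3-2|+|0-2| = 3
Tile 8: at (3,1), goal (1,3), distance |3-1|+|1-3| = 4
Tile 7: at (3,2), goal (1,2), distance |3-1|+|2-2| = 2
Tile 12: at (3,3), goal (2,3), distance |3-2|+|3-3| = 1
Sum: 4 + 2 + 2 + 1 + 4 + 1 + 2 + 0 + 2 + 1 + 4 + 3 + 4 + 2 + 1 = 33

Answer: 33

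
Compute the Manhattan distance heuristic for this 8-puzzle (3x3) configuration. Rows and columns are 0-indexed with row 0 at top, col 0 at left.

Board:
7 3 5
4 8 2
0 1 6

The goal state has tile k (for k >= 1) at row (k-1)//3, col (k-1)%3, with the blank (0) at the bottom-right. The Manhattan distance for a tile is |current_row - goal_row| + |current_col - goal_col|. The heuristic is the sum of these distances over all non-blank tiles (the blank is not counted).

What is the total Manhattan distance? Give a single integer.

Answer: 12

Derivation:
Tile 7: at (0,0), goal (2,0), distance |0-2|+|0-0| = 2
Tile 3: at (0,1), goal (0,2), distance |0-0|+|1-2| = 1
Tile 5: at (0,2), goal (1,1), distance |0-1|+|2-1| = 2
Tile 4: at (1,0), goal (1,0), distance |1-1|+|0-0| = 0
Tile 8: at (1,1), goal (2,1), distance |1-2|+|1-1| = 1
Tile 2: at (1,2), goal (0,1), distance |1-0|+|2-1| = 2
Tile 1: at (2,1), goal (0,0), distance |2-0|+|1-0| = 3
Tile 6: at (2,2), goal (1,2), distance |2-1|+|2-2| = 1
Sum: 2 + 1 + 2 + 0 + 1 + 2 + 3 + 1 = 12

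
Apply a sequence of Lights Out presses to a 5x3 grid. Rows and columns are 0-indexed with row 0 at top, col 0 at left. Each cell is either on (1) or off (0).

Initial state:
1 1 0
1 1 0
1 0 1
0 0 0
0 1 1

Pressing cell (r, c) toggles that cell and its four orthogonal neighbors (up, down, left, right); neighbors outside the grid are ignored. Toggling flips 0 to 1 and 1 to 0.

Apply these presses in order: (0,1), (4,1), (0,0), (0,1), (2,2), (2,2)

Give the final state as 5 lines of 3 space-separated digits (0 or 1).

Answer: 0 0 0
0 1 0
1 0 1
0 1 0
1 0 0

Derivation:
After press 1 at (0,1):
0 0 1
1 0 0
1 0 1
0 0 0
0 1 1

After press 2 at (4,1):
0 0 1
1 0 0
1 0 1
0 1 0
1 0 0

After press 3 at (0,0):
1 1 1
0 0 0
1 0 1
0 1 0
1 0 0

After press 4 at (0,1):
0 0 0
0 1 0
1 0 1
0 1 0
1 0 0

After press 5 at (2,2):
0 0 0
0 1 1
1 1 0
0 1 1
1 0 0

After press 6 at (2,2):
0 0 0
0 1 0
1 0 1
0 1 0
1 0 0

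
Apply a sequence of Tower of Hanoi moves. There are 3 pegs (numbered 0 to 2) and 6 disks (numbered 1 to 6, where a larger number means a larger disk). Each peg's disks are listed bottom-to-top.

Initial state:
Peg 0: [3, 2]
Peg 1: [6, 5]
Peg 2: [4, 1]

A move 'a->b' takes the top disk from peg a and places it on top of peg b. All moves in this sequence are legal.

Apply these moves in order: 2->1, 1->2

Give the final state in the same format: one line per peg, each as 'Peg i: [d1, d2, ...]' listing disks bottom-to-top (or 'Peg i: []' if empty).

After move 1 (2->1):
Peg 0: [3, 2]
Peg 1: [6, 5, 1]
Peg 2: [4]

After move 2 (1->2):
Peg 0: [3, 2]
Peg 1: [6, 5]
Peg 2: [4, 1]

Answer: Peg 0: [3, 2]
Peg 1: [6, 5]
Peg 2: [4, 1]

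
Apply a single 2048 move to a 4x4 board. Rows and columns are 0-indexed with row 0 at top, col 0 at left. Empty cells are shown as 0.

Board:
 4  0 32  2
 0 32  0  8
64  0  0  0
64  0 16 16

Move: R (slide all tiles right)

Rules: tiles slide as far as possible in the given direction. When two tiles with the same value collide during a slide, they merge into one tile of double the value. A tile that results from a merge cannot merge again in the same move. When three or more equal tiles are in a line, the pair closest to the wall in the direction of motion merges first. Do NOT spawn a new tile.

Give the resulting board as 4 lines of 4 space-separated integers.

Slide right:
row 0: [4, 0, 32, 2] -> [0, 4, 32, 2]
row 1: [0, 32, 0, 8] -> [0, 0, 32, 8]
row 2: [64, 0, 0, 0] -> [0, 0, 0, 64]
row 3: [64, 0, 16, 16] -> [0, 0, 64, 32]

Answer:  0  4 32  2
 0  0 32  8
 0  0  0 64
 0  0 64 32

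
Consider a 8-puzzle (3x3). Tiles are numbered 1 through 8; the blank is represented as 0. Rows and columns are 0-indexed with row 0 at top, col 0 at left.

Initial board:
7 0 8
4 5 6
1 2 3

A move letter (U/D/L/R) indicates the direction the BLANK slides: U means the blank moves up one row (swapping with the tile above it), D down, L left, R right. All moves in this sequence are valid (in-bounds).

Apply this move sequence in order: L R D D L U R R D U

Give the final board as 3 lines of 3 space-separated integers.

After move 1 (L):
0 7 8
4 5 6
1 2 3

After move 2 (R):
7 0 8
4 5 6
1 2 3

After move 3 (D):
7 5 8
4 0 6
1 2 3

After move 4 (D):
7 5 8
4 2 6
1 0 3

After move 5 (L):
7 5 8
4 2 6
0 1 3

After move 6 (U):
7 5 8
0 2 6
4 1 3

After move 7 (R):
7 5 8
2 0 6
4 1 3

After move 8 (R):
7 5 8
2 6 0
4 1 3

After move 9 (D):
7 5 8
2 6 3
4 1 0

After move 10 (U):
7 5 8
2 6 0
4 1 3

Answer: 7 5 8
2 6 0
4 1 3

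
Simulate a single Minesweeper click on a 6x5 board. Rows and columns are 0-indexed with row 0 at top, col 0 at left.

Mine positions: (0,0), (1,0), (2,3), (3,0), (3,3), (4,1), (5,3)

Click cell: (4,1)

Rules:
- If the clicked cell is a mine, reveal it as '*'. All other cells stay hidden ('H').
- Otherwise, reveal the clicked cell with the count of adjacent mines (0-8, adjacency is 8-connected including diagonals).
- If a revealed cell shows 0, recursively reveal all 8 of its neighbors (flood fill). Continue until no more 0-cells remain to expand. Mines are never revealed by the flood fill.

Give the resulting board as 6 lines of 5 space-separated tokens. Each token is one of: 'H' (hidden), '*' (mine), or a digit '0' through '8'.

H H H H H
H H H H H
H H H H H
H H H H H
H * H H H
H H H H H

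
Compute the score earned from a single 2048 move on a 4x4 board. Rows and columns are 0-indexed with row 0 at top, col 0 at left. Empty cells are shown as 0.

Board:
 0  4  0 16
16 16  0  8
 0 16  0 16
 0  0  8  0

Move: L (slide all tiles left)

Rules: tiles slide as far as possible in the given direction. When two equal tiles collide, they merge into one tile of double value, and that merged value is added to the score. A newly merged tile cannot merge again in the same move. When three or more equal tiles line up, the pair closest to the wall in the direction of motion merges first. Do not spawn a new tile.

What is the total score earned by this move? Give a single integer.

Answer: 64

Derivation:
Slide left:
row 0: [0, 4, 0, 16] -> [4, 16, 0, 0]  score +0 (running 0)
row 1: [16, 16, 0, 8] -> [32, 8, 0, 0]  score +32 (running 32)
row 2: [0, 16, 0, 16] -> [32, 0, 0, 0]  score +32 (running 64)
row 3: [0, 0, 8, 0] -> [8, 0, 0, 0]  score +0 (running 64)
Board after move:
 4 16  0  0
32  8  0  0
32  0  0  0
 8  0  0  0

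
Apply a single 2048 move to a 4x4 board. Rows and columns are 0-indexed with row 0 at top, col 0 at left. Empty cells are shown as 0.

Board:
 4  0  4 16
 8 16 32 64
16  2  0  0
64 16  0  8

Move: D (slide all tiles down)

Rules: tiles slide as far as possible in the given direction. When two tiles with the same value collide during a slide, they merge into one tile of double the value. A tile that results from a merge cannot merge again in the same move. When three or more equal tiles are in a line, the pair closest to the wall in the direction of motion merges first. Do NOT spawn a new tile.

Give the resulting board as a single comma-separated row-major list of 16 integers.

Answer: 4, 0, 0, 0, 8, 16, 0, 16, 16, 2, 4, 64, 64, 16, 32, 8

Derivation:
Slide down:
col 0: [4, 8, 16, 64] -> [4, 8, 16, 64]
col 1: [0, 16, 2, 16] -> [0, 16, 2, 16]
col 2: [4, 32, 0, 0] -> [0, 0, 4, 32]
col 3: [16, 64, 0, 8] -> [0, 16, 64, 8]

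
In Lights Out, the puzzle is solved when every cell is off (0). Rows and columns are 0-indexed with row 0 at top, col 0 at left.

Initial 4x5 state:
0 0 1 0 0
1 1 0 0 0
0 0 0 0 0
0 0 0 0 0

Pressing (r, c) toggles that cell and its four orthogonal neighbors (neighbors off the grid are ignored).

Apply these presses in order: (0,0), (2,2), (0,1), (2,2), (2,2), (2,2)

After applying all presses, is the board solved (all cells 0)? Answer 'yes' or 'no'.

Answer: yes

Derivation:
After press 1 at (0,0):
1 1 1 0 0
0 1 0 0 0
0 0 0 0 0
0 0 0 0 0

After press 2 at (2,2):
1 1 1 0 0
0 1 1 0 0
0 1 1 1 0
0 0 1 0 0

After press 3 at (0,1):
0 0 0 0 0
0 0 1 0 0
0 1 1 1 0
0 0 1 0 0

After press 4 at (2,2):
0 0 0 0 0
0 0 0 0 0
0 0 0 0 0
0 0 0 0 0

After press 5 at (2,2):
0 0 0 0 0
0 0 1 0 0
0 1 1 1 0
0 0 1 0 0

After press 6 at (2,2):
0 0 0 0 0
0 0 0 0 0
0 0 0 0 0
0 0 0 0 0

Lights still on: 0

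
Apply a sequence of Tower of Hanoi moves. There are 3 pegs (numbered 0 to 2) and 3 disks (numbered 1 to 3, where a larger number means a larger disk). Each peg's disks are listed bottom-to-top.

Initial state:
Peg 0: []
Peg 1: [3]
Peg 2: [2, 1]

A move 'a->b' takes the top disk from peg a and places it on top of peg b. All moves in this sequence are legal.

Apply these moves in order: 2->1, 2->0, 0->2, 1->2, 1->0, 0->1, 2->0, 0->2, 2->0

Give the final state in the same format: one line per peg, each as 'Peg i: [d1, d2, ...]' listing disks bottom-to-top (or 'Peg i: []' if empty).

After move 1 (2->1):
Peg 0: []
Peg 1: [3, 1]
Peg 2: [2]

After move 2 (2->0):
Peg 0: [2]
Peg 1: [3, 1]
Peg 2: []

After move 3 (0->2):
Peg 0: []
Peg 1: [3, 1]
Peg 2: [2]

After move 4 (1->2):
Peg 0: []
Peg 1: [3]
Peg 2: [2, 1]

After move 5 (1->0):
Peg 0: [3]
Peg 1: []
Peg 2: [2, 1]

After move 6 (0->1):
Peg 0: []
Peg 1: [3]
Peg 2: [2, 1]

After move 7 (2->0):
Peg 0: [1]
Peg 1: [3]
Peg 2: [2]

After move 8 (0->2):
Peg 0: []
Peg 1: [3]
Peg 2: [2, 1]

After move 9 (2->0):
Peg 0: [1]
Peg 1: [3]
Peg 2: [2]

Answer: Peg 0: [1]
Peg 1: [3]
Peg 2: [2]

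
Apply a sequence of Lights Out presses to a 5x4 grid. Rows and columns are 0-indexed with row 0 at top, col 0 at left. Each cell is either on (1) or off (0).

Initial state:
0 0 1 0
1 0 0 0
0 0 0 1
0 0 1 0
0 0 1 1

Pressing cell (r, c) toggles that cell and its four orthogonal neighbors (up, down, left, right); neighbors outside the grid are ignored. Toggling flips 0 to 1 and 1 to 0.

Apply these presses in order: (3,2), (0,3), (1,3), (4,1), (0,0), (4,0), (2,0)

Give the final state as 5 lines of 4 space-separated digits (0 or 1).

Answer: 1 1 0 0
1 0 1 0
1 1 1 0
0 0 0 1
0 0 1 1

Derivation:
After press 1 at (3,2):
0 0 1 0
1 0 0 0
0 0 1 1
0 1 0 1
0 0 0 1

After press 2 at (0,3):
0 0 0 1
1 0 0 1
0 0 1 1
0 1 0 1
0 0 0 1

After press 3 at (1,3):
0 0 0 0
1 0 1 0
0 0 1 0
0 1 0 1
0 0 0 1

After press 4 at (4,1):
0 0 0 0
1 0 1 0
0 0 1 0
0 0 0 1
1 1 1 1

After press 5 at (0,0):
1 1 0 0
0 0 1 0
0 0 1 0
0 0 0 1
1 1 1 1

After press 6 at (4,0):
1 1 0 0
0 0 1 0
0 0 1 0
1 0 0 1
0 0 1 1

After press 7 at (2,0):
1 1 0 0
1 0 1 0
1 1 1 0
0 0 0 1
0 0 1 1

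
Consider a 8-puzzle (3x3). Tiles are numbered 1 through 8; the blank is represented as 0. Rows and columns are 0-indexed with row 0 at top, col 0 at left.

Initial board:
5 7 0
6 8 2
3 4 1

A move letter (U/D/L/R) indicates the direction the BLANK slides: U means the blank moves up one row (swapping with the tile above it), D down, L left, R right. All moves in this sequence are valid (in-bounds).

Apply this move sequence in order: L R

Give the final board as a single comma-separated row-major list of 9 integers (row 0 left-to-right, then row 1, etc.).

Answer: 5, 7, 0, 6, 8, 2, 3, 4, 1

Derivation:
After move 1 (L):
5 0 7
6 8 2
3 4 1

After move 2 (R):
5 7 0
6 8 2
3 4 1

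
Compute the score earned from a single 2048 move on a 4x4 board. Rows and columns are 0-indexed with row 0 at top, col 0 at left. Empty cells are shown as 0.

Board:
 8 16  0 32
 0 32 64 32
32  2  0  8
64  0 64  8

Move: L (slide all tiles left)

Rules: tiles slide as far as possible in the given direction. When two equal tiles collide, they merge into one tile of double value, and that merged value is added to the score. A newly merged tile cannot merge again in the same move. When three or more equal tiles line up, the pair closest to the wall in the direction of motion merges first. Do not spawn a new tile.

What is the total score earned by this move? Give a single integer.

Slide left:
row 0: [8, 16, 0, 32] -> [8, 16, 32, 0]  score +0 (running 0)
row 1: [0, 32, 64, 32] -> [32, 64, 32, 0]  score +0 (running 0)
row 2: [32, 2, 0, 8] -> [32, 2, 8, 0]  score +0 (running 0)
row 3: [64, 0, 64, 8] -> [128, 8, 0, 0]  score +128 (running 128)
Board after move:
  8  16  32   0
 32  64  32   0
 32   2   8   0
128   8   0   0

Answer: 128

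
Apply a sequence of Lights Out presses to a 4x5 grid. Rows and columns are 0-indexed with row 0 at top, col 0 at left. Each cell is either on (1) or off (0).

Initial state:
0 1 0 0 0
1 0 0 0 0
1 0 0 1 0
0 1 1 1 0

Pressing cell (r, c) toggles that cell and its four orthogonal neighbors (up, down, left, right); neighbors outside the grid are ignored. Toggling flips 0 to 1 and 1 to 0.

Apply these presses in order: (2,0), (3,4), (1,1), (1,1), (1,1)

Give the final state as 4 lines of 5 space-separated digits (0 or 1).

Answer: 0 0 0 0 0
1 1 1 0 0
0 0 0 1 1
1 1 1 0 1

Derivation:
After press 1 at (2,0):
0 1 0 0 0
0 0 0 0 0
0 1 0 1 0
1 1 1 1 0

After press 2 at (3,4):
0 1 0 0 0
0 0 0 0 0
0 1 0 1 1
1 1 1 0 1

After press 3 at (1,1):
0 0 0 0 0
1 1 1 0 0
0 0 0 1 1
1 1 1 0 1

After press 4 at (1,1):
0 1 0 0 0
0 0 0 0 0
0 1 0 1 1
1 1 1 0 1

After press 5 at (1,1):
0 0 0 0 0
1 1 1 0 0
0 0 0 1 1
1 1 1 0 1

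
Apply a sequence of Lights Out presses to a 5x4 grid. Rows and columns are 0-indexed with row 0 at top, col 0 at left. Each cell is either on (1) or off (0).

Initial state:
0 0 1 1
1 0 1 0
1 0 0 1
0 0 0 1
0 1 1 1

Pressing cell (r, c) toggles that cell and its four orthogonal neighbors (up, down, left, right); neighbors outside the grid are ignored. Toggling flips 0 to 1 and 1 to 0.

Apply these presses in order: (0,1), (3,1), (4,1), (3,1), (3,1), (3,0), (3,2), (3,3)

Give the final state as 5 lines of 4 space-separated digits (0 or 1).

After press 1 at (0,1):
1 1 0 1
1 1 1 0
1 0 0 1
0 0 0 1
0 1 1 1

After press 2 at (3,1):
1 1 0 1
1 1 1 0
1 1 0 1
1 1 1 1
0 0 1 1

After press 3 at (4,1):
1 1 0 1
1 1 1 0
1 1 0 1
1 0 1 1
1 1 0 1

After press 4 at (3,1):
1 1 0 1
1 1 1 0
1 0 0 1
0 1 0 1
1 0 0 1

After press 5 at (3,1):
1 1 0 1
1 1 1 0
1 1 0 1
1 0 1 1
1 1 0 1

After press 6 at (3,0):
1 1 0 1
1 1 1 0
0 1 0 1
0 1 1 1
0 1 0 1

After press 7 at (3,2):
1 1 0 1
1 1 1 0
0 1 1 1
0 0 0 0
0 1 1 1

After press 8 at (3,3):
1 1 0 1
1 1 1 0
0 1 1 0
0 0 1 1
0 1 1 0

Answer: 1 1 0 1
1 1 1 0
0 1 1 0
0 0 1 1
0 1 1 0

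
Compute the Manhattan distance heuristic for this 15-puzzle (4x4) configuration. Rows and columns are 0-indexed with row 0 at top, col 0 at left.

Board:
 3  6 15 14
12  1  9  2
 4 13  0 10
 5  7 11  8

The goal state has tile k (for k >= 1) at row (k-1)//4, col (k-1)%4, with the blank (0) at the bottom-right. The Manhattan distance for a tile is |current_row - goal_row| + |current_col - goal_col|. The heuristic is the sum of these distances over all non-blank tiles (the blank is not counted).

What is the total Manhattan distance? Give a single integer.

Answer: 40

Derivation:
Tile 3: (0,0)->(0,2) = 2
Tile 6: (0,1)->(1,1) = 1
Tile 15: (0,2)->(3,2) = 3
Tile 14: (0,3)->(3,1) = 5
Tile 12: (1,0)->(2,3) = 4
Tile 1: (1,1)->(0,0) = 2
Tile 9: (1,2)->(2,0) = 3
Tile 2: (1,3)->(0,1) = 3
Tile 4: (2,0)->(0,3) = 5
Tile 13: (2,1)->(3,0) = 2
Tile 10: (2,3)->(2,1) = 2
Tile 5: (3,0)->(1,0) = 2
Tile 7: (3,1)->(1,2) = 3
Tile 11: (3,2)->(2,2) = 1
Tile 8: (3,3)->(1,3) = 2
Sum: 2 + 1 + 3 + 5 + 4 + 2 + 3 + 3 + 5 + 2 + 2 + 2 + 3 + 1 + 2 = 40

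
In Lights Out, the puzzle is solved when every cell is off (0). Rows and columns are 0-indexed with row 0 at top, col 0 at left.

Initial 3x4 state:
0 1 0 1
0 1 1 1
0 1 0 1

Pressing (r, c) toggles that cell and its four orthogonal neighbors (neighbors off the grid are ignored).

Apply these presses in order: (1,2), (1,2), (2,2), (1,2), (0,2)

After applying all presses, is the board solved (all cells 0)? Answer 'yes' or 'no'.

Answer: yes

Derivation:
After press 1 at (1,2):
0 1 1 1
0 0 0 0
0 1 1 1

After press 2 at (1,2):
0 1 0 1
0 1 1 1
0 1 0 1

After press 3 at (2,2):
0 1 0 1
0 1 0 1
0 0 1 0

After press 4 at (1,2):
0 1 1 1
0 0 1 0
0 0 0 0

After press 5 at (0,2):
0 0 0 0
0 0 0 0
0 0 0 0

Lights still on: 0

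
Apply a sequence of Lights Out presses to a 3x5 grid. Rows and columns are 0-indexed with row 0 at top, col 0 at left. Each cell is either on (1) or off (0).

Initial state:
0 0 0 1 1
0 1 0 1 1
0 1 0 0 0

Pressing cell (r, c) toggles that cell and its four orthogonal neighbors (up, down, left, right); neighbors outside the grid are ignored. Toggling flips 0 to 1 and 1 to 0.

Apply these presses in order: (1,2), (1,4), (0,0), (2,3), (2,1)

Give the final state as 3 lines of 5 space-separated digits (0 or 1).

After press 1 at (1,2):
0 0 1 1 1
0 0 1 0 1
0 1 1 0 0

After press 2 at (1,4):
0 0 1 1 0
0 0 1 1 0
0 1 1 0 1

After press 3 at (0,0):
1 1 1 1 0
1 0 1 1 0
0 1 1 0 1

After press 4 at (2,3):
1 1 1 1 0
1 0 1 0 0
0 1 0 1 0

After press 5 at (2,1):
1 1 1 1 0
1 1 1 0 0
1 0 1 1 0

Answer: 1 1 1 1 0
1 1 1 0 0
1 0 1 1 0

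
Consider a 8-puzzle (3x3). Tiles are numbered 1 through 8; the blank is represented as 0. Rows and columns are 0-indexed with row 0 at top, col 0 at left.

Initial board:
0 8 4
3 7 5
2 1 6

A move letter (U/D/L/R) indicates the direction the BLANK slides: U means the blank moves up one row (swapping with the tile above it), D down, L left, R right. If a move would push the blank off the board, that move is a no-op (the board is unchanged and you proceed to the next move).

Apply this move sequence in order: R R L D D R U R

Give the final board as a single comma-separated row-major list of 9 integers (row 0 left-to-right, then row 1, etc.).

Answer: 8, 7, 4, 3, 1, 0, 2, 6, 5

Derivation:
After move 1 (R):
8 0 4
3 7 5
2 1 6

After move 2 (R):
8 4 0
3 7 5
2 1 6

After move 3 (L):
8 0 4
3 7 5
2 1 6

After move 4 (D):
8 7 4
3 0 5
2 1 6

After move 5 (D):
8 7 4
3 1 5
2 0 6

After move 6 (R):
8 7 4
3 1 5
2 6 0

After move 7 (U):
8 7 4
3 1 0
2 6 5

After move 8 (R):
8 7 4
3 1 0
2 6 5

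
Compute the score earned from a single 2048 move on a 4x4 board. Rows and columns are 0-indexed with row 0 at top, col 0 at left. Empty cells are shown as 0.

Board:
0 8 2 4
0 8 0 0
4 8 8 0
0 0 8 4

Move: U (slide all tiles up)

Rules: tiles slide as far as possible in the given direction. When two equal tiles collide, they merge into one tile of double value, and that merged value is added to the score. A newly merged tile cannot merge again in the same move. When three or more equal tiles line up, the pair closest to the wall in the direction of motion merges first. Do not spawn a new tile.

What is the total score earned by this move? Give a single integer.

Answer: 40

Derivation:
Slide up:
col 0: [0, 0, 4, 0] -> [4, 0, 0, 0]  score +0 (running 0)
col 1: [8, 8, 8, 0] -> [16, 8, 0, 0]  score +16 (running 16)
col 2: [2, 0, 8, 8] -> [2, 16, 0, 0]  score +16 (running 32)
col 3: [4, 0, 0, 4] -> [8, 0, 0, 0]  score +8 (running 40)
Board after move:
 4 16  2  8
 0  8 16  0
 0  0  0  0
 0  0  0  0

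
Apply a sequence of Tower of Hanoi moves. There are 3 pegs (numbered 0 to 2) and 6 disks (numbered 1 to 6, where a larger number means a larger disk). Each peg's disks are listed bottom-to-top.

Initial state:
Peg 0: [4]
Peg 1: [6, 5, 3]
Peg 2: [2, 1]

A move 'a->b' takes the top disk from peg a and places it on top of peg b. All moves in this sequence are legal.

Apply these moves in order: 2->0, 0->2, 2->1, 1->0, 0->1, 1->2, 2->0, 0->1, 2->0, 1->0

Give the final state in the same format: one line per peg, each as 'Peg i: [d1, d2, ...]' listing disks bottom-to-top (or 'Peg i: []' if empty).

After move 1 (2->0):
Peg 0: [4, 1]
Peg 1: [6, 5, 3]
Peg 2: [2]

After move 2 (0->2):
Peg 0: [4]
Peg 1: [6, 5, 3]
Peg 2: [2, 1]

After move 3 (2->1):
Peg 0: [4]
Peg 1: [6, 5, 3, 1]
Peg 2: [2]

After move 4 (1->0):
Peg 0: [4, 1]
Peg 1: [6, 5, 3]
Peg 2: [2]

After move 5 (0->1):
Peg 0: [4]
Peg 1: [6, 5, 3, 1]
Peg 2: [2]

After move 6 (1->2):
Peg 0: [4]
Peg 1: [6, 5, 3]
Peg 2: [2, 1]

After move 7 (2->0):
Peg 0: [4, 1]
Peg 1: [6, 5, 3]
Peg 2: [2]

After move 8 (0->1):
Peg 0: [4]
Peg 1: [6, 5, 3, 1]
Peg 2: [2]

After move 9 (2->0):
Peg 0: [4, 2]
Peg 1: [6, 5, 3, 1]
Peg 2: []

After move 10 (1->0):
Peg 0: [4, 2, 1]
Peg 1: [6, 5, 3]
Peg 2: []

Answer: Peg 0: [4, 2, 1]
Peg 1: [6, 5, 3]
Peg 2: []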